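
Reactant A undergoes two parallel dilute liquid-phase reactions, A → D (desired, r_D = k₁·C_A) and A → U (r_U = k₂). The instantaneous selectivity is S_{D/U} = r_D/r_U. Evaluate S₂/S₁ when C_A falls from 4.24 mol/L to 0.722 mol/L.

0.170

S_{D/U} = (k₁/k₂)·C_A, so S₂/S₁ = (C_{A,2}/C_{A,1}).
= 0.722/4.24 = 0.170.
Selectivity toward D falls as C_A falls — high-concentration operation is favoured.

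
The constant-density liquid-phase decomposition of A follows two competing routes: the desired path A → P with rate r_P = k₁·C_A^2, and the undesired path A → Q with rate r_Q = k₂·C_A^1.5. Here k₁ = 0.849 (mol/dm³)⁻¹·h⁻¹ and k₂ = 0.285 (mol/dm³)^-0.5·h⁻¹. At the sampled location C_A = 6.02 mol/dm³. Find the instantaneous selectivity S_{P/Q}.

S_{P/Q} = r_P/r_Q = (k₁·C_A^2)/(k₂·C_A^1.5) = (k₁/k₂)·C_A^0.5.
= (0.849×6.020^2) / (0.285×6.020^1.5) = 30.77/4.210 = 7.31.
Since the desired path is higher order in A, keeping C_A high (PFR or concentrated feed) favours P.

7.31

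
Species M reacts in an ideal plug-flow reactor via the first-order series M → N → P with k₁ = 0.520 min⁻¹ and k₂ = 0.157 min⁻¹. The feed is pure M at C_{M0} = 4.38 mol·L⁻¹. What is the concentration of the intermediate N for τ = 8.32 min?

Solving the coupled first-order balances gives C_N(τ) = [k₁/(k₂−k₁)]·C_{M0}·(e^(−k₁τ) − e^(−k₂τ)).
e^(−k₁τ) = e^(−0.520×8.32) = e^(−4.326) = 0.01322; e^(−k₂τ) = e^(−1.306) = 0.2708.
C_N = 0.520×4.38/(0.157−0.520) × (0.01322−0.2708) = (-6.274)×(-0.2576) = 1.616 mol·L⁻¹.

1.62 mol·L⁻¹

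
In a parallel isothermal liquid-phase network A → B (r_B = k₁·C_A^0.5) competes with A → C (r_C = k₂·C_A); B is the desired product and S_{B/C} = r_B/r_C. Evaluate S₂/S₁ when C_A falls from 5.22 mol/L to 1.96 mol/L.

1.63

S_{B/C} = (k₁/k₂)·C_A^-0.5, so S₂/S₁ = (C_{A,2}/C_{A,1})^-0.5.
= (1.96/5.22)^(-0.5) = (0.3755)^(-0.5) = 1.63.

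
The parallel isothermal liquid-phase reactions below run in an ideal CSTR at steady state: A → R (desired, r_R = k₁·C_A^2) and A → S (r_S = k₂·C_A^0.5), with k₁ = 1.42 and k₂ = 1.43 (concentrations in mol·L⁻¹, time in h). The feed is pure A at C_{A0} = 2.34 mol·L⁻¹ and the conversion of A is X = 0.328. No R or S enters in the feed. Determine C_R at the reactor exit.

Exit C_A = C_{A0}(1−X) = 2.34×0.672 = 1.572 mol·L⁻¹.
Rates in a CSTR are evaluated at the outlet concentration: r_R = 1.42×1.572^2 = 3.511, r_S = 1.43×1.572^0.5 = 1.793.
Fraction of consumed A going to R: r_R/(r_R+r_S) = 0.6619.
C_R = 0.6619·C_{A0}·X = 0.6619×2.34×0.328 = 0.508 mol·L⁻¹.

0.508 mol·L⁻¹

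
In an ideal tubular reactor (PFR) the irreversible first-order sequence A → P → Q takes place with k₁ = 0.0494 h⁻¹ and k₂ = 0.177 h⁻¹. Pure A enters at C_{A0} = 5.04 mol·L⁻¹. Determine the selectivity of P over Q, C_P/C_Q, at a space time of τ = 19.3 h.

For first-order series with pure A initially, C_P(τ) = k₁C_{A0}/(k₂−k₁)·(e^(−k₁τ) − e^(−k₂τ)).
e^(−k₁τ) = e^(−0.0494×19.3) = e^(−0.9534) = 0.3854; e^(−k₂τ) = e^(−3.416) = 0.03284.
C_P = 0.0494×5.04/(0.177−0.0494) × (0.3854−0.03284) = 1.951×0.3526 = 0.6880 mol·L⁻¹.
C_A = C_{A0}e^(−k₁τ) = 1.943 mol·L⁻¹, so C_Q = C_{A0}−C_A−C_P = 2.410 mol·L⁻¹; C_P/C_Q = 0.286.

0.286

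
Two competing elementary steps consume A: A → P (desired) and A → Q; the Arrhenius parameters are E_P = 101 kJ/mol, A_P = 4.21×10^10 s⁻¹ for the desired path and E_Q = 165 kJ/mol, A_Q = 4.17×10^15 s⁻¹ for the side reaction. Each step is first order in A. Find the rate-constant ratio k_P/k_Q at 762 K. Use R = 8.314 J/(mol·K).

k_P/k_Q = (A_P/A_Q)·exp[−(E_P−E_Q)/(RT)] = (A_P/A_Q)·exp[(E_Q−E_P)/(RT)].
(E_Q−E_P)/(RT) = (165−101)×10³/(8.314×762) = 64000/6335 = 10.10.
k_P/k_Q = (4.21×10^10/4.17×10^15)·exp(10.10) = 1.010×10^-5 × 24396 = 0.246.

0.246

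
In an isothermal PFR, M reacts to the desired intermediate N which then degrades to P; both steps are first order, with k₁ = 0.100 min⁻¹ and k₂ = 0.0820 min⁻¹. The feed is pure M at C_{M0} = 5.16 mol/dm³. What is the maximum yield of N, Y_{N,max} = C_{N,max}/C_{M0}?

0.405

Evaluating C_N at τ_opt = ln(k₂/k₁)/(k₂−k₁) gives C_{N,max}/C_{M0} = (k₁/k₂)^[k₂/(k₂−k₁)].
= (0.100/0.0820)^(0.0820/(0.0820−0.100)) = (1.220)^(-4.556) = 0.4049.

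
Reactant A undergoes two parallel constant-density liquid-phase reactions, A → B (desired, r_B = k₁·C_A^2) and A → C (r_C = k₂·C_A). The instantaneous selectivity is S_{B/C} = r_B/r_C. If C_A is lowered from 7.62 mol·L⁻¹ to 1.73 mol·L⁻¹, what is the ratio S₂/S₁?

S_{B/C} = (k₁/k₂)·C_A, so S₂/S₁ = (C_{A,2}/C_{A,1}).
= 1.73/7.62 = 0.227.

0.227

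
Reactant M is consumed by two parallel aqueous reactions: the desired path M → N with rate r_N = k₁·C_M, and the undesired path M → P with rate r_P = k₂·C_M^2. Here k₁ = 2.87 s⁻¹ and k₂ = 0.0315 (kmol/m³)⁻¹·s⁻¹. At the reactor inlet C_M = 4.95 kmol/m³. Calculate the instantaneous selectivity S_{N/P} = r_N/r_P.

S_{N/P} = r_N/r_P = (k₁·C_M)/(k₂·C_M^2) = (k₁/k₂)·C_M⁻¹.
= (2.87×4.950) / (0.0315×4.950^2) = 14.21/0.7718 = 18.4.

18.4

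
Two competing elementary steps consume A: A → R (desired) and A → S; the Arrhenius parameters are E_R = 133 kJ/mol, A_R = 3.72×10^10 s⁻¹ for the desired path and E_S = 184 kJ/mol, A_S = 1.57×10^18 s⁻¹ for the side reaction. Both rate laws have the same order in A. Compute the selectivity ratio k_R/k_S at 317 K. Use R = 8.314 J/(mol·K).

With equal orders, S_{R/S} = k_R/k_S = (A_R/A_S)·exp[(E_S−E_R)/(RT)].
(E_S−E_R)/(RT) = (184−133)×10³/(8.314×317) = 51000/2636 = 19.35.
k_R/k_S = (3.72×10^10/1.57×10^18)·exp(19.35) = 2.369×10^-8 × 2.535×10^8 = 6.01.
Since E_R < E_S, lowering the temperature improves selectivity toward R.

6.01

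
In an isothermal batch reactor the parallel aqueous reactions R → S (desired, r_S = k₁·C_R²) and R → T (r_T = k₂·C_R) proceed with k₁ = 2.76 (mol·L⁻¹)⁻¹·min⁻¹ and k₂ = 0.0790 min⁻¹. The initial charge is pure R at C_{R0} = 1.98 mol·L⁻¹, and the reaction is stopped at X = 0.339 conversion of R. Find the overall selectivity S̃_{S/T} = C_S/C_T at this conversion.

56.7

C_R = C_{R0}(1−X) = 1.309 mol·L⁻¹.
Along a PFR/batch, dC_T/dC_R = −r_T/(r_S+r_T) = −k₂/(k₂+k₁·C_R).
Integrating from C_{R0} to C_R: C_T = (0.0790/2.76)·ln[(0.0790+2.76·1.98)/(0.0790+2.76·1.31)] = 0.02862·ln(5.544/3.691) = 0.01164 mol·L⁻¹.
Then C_S = (C_{R0}−C_R) − C_T = 0.6712 − 0.01164 = 0.6596 mol·L⁻¹.
S̃_{S/T} = C_S/C_T = 0.6596/0.01164 = 56.7.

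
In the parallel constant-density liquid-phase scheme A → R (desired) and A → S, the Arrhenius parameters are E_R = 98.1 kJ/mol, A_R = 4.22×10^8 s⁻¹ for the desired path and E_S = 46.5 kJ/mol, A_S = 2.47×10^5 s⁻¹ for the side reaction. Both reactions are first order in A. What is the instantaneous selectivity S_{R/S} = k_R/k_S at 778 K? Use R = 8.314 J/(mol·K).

0.586

Since both paths have the same order in A, the concentration cancels and S_{R/S} = k_R/k_S = (A_R/A_S)·exp[(E_S−E_R)/(RT)].
(E_S−E_R)/(RT) = (46.5−98.1)×10³/(8.314×778) = -51600/6468 = -7.977.
k_R/k_S = (4.22×10^8/2.47×10^5)·exp(-7.977) = 1709 × 3.431×10^-4 = 0.586.
Since E_R > E_S, raising the temperature improves selectivity toward R.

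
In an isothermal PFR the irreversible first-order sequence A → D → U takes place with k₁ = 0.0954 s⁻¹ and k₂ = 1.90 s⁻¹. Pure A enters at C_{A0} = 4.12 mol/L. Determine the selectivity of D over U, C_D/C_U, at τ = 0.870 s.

The intermediate concentration in a first-order A→B→C sequence is C_D = k₁C_{A0}(e^(−k₁τ) − e^(−k₂τ))/(k₂−k₁).
e^(−k₁τ) = e^(−0.0954×0.870) = e^(−0.08300) = 0.9204; e^(−k₂τ) = e^(−1.653) = 0.1915.
C_D = 0.0954×4.12/(1.90−0.0954) × (0.9204−0.1915) = 0.2178×0.7289 = 0.1588 mol/L.
C_A = C_{A0}e^(−k₁τ) = 3.792 mol/L, so C_U = C_{A0}−C_A−C_D = 0.1694 mol/L; C_D/C_U = 0.937.

0.937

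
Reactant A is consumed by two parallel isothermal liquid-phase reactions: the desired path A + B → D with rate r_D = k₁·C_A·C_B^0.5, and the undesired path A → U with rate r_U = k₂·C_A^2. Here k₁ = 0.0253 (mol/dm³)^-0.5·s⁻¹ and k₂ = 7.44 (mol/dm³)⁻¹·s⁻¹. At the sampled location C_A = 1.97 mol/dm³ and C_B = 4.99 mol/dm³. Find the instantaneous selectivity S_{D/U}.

S_{D/U} = r_D/r_U = (k₁·C_A·C_B^0.5)/(k₂·C_A^2) = (k₁/k₂)·C_A⁻¹·C_B^0.5.
= (0.0253×1.970×4.990^0.5) / (7.44×1.970^2) = 0.1113/28.87 = 0.00386.

0.00386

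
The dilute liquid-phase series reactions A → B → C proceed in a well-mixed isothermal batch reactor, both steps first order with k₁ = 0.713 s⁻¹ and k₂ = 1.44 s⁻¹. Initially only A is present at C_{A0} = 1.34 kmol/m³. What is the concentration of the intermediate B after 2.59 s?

Solving the coupled first-order balances gives C_B(t) = [k₁/(k₂−k₁)]·C_{A0}·(e^(−k₁t) − e^(−k₂t)).
e^(−k₁t) = e^(−0.713×2.59) = e^(−1.847) = 0.1578; e^(−k₂t) = e^(−3.730) = 0.02400.
C_B = 0.713×1.34/(1.44−0.713) × (0.1578−0.02400) = 1.314×0.1338 = 0.1758 kmol/m³.

0.176 kmol/m³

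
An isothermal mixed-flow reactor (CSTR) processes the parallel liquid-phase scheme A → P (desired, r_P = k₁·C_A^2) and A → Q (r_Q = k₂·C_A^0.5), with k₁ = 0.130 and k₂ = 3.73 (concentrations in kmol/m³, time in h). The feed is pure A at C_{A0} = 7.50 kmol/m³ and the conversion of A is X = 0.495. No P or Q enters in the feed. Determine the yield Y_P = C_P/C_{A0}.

0.101

Exit C_A = C_{A0}(1−X) = 7.50×0.505 = 3.788 kmol/m³.
Rates in a CSTR are evaluated at the outlet concentration: r_P = 0.130×3.788^2 = 1.865, r_Q = 3.73×3.788^0.5 = 7.259.
Fraction of consumed A going to P: r_P/(r_P+r_Q) = 0.2044.
C_P = 0.2044·C_{A0}·X = 0.2044×7.50×0.495 = 0.759 kmol/m³; Y_P = C_P/C_{A0} = 0.101.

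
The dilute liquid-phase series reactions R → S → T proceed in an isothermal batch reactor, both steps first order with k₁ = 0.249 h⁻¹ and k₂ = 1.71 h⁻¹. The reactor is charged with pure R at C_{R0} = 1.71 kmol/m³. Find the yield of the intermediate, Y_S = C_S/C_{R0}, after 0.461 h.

The intermediate concentration in a first-order A→B→C sequence is C_S = k₁C_{R0}(e^(−k₁t) − e^(−k₂t))/(k₂−k₁).
e^(−k₁t) = e^(−0.249×0.461) = e^(−0.1148) = 0.8916; e^(−k₂t) = e^(−0.7883) = 0.4546.
C_S = 0.249×1.71/(1.71−0.249) × (0.8916−0.4546) = 0.2914×0.4369 = 0.1273 kmol/m³.
Y_S = C_S/C_{R0} = 0.1273/1.71 = 0.0745.

0.0745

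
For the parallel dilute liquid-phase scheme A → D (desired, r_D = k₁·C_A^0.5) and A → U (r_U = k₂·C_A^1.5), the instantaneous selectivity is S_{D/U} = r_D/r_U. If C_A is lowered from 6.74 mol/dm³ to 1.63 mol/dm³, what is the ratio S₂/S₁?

S_{D/U} = (k₁/k₂)·C_A⁻¹, so S₂/S₁ = (C_{A,2}/C_{A,1})⁻¹.
= 6.74/1.63 = 4.13.

4.13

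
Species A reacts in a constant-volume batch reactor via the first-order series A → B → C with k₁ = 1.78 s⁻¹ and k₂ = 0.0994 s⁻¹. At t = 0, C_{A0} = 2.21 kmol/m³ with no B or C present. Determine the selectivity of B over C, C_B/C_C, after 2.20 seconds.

5.53

The intermediate concentration in a first-order A→B→C sequence is C_B = k₁C_{A0}(e^(−k₁t) − e^(−k₂t))/(k₂−k₁).
e^(−k₁t) = e^(−1.78×2.20) = e^(−3.916) = 0.01992; e^(−k₂t) = e^(−0.2187) = 0.8036.
C_B = 1.78×2.21/(0.0994−1.78) × (0.01992−0.8036) = (-2.341)×(-0.7837) = 1.834 kmol/m³.
C_A = C_{A0}e^(−k₁t) = 0.04402 kmol/m³, so C_C = C_{A0}−C_A−C_B = 0.3317 kmol/m³; C_B/C_C = 5.53.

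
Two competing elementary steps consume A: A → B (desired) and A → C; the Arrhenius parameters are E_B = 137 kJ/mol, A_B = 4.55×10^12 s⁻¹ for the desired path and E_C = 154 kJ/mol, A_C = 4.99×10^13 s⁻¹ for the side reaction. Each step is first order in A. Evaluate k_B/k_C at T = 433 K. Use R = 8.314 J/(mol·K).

10.3

Since both paths have the same order in A, the concentration cancels and S_{B/C} = k_B/k_C = (A_B/A_C)·exp[(E_C−E_B)/(RT)].
(E_C−E_B)/(RT) = (154−137)×10³/(8.314×433) = 17000/3600 = 4.722.
k_B/k_C = (4.55×10^12/4.99×10^13)·exp(4.722) = 0.09118 × 112.4 = 10.3.
Since E_B < E_C, lowering the temperature improves selectivity toward B.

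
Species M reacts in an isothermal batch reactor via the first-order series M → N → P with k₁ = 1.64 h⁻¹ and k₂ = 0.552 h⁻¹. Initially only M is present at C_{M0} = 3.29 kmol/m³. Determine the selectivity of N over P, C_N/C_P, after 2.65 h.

0.501

The intermediate concentration in a first-order A→B→C sequence is C_N = k₁C_{M0}(e^(−k₁t) − e^(−k₂t))/(k₂−k₁).
e^(−k₁t) = e^(−1.64×2.65) = e^(−4.346) = 0.01296; e^(−k₂t) = e^(−1.463) = 0.2316.
C_N = 1.64×3.29/(0.552−1.64) × (0.01296−0.2316) = (-4.959)×(-0.2186) = 1.084 kmol/m³.
C_M = C_{M0}e^(−k₁t) = 0.04263 kmol/m³, so C_P = C_{M0}−C_M−C_N = 2.163 kmol/m³; C_N/C_P = 0.501.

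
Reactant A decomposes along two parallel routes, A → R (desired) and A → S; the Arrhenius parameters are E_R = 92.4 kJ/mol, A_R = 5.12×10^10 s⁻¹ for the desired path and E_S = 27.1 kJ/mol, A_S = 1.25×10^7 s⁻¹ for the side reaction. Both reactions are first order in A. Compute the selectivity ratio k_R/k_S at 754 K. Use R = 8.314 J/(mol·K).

0.123

Since both paths have the same order in A, the concentration cancels and S_{R/S} = k_R/k_S = (A_R/A_S)·exp[(E_S−E_R)/(RT)].
(E_S−E_R)/(RT) = (27.1−92.4)×10³/(8.314×754) = -65300/6269 = -10.42.
k_R/k_S = (5.12×10^10/1.25×10^7)·exp(-10.42) = 4096 × 2.993×10^-5 = 0.123.
Since E_R > E_S, raising the temperature improves selectivity toward R.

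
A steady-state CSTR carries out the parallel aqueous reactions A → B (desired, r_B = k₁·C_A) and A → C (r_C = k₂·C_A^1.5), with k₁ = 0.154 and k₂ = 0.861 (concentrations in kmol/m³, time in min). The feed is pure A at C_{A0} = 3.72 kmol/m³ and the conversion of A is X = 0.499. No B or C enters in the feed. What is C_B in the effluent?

0.215 kmol/m³

Exit C_A = C_{A0}(1−X) = 3.72×0.501 = 1.864 kmol/m³.
In a CSTR the entire volume is at exit conditions, so r_B = 0.154×1.864 = 0.2870 and r_C = 0.861×1.864^1.5 = 2.191.
Fraction of consumed A going to B: r_B/(r_B+r_C) = 0.1158.
C_B = 0.1158·C_{A0}·X = 0.1158×3.72×0.499 = 0.215 kmol/m³.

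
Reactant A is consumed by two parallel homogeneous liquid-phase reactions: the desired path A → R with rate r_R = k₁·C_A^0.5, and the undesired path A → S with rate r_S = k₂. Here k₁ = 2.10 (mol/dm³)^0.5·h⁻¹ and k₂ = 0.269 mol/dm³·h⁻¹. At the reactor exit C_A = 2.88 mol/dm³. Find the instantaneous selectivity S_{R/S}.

S_{R/S} = r_R/r_S = (k₁·C_A^0.5)/(k₂) = (k₁/k₂)·C_A^0.5.
= (2.10×2.880^0.5) / (0.269) = 3.564/0.2690 = 13.2.

13.2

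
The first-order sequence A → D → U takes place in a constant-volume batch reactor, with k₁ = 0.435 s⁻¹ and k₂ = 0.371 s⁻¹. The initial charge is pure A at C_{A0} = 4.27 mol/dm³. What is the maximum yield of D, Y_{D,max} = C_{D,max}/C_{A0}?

At the optimum, C_{D,max}/C_{A0} = (k₁/k₂)^[k₂/(k₂−k₁)].
= (0.435/0.371)^(0.371/(0.371−0.435)) = (1.173)^(-5.797) = 0.3975.

0.398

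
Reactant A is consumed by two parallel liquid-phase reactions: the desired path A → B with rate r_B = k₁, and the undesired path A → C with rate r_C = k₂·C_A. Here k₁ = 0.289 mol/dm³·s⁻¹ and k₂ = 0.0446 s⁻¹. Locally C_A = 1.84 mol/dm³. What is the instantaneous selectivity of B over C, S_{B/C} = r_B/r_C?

3.52

S_{B/C} = r_B/r_C = (k₁)/(k₂·C_A) = (k₁/k₂)·C_A⁻¹.
= (0.289) / (0.0446×1.840) = 0.2890/0.08206 = 3.52.
The undesired path is higher order in A, so low C_A (CSTR or dilute feed) favours B.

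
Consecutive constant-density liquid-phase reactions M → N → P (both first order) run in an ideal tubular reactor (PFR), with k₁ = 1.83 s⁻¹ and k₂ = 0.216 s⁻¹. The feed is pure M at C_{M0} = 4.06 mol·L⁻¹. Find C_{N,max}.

Evaluating C_N at τ_opt = ln(k₂/k₁)/(k₂−k₁) gives C_{N,max}/C_{M0} = (k₁/k₂)^[k₂/(k₂−k₁)].
= (1.83/0.216)^(0.216/(0.216−1.83)) = (8.472)^(-0.1338) = 0.7513.
C_{N,max} = 0.7513×4.06 = 3.05 mol·L⁻¹.

3.05 mol·L⁻¹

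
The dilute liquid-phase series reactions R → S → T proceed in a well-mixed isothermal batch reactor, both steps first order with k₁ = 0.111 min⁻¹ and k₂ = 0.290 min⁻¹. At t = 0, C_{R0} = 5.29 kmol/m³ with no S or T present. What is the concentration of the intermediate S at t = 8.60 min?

0.992 kmol/m³

Solving the coupled first-order balances gives C_S(t) = [k₁/(k₂−k₁)]·C_{R0}·(e^(−k₁t) − e^(−k₂t)).
e^(−k₁t) = e^(−0.111×8.60) = e^(−0.9546) = 0.3850; e^(−k₂t) = e^(−2.494) = 0.08258.
C_S = 0.111×5.29/(0.290−0.111) × (0.3850−0.08258) = 3.280×0.3024 = 0.9919 kmol/m³.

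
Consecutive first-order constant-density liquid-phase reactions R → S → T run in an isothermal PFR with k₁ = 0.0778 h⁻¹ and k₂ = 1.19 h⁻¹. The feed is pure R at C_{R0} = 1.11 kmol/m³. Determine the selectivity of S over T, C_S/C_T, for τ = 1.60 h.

The intermediate concentration in a first-order A→B→C sequence is C_S = k₁C_{R0}(e^(−k₁τ) − e^(−k₂τ))/(k₂−k₁).
e^(−k₁τ) = e^(−0.0778×1.60) = e^(−0.1245) = 0.8830; e^(−k₂τ) = e^(−1.904) = 0.1490.
C_S = 0.0778×1.11/(1.19−0.0778) × (0.8830−0.1490) = 0.07765×0.7340 = 0.05699 kmol/m³.
C_R = C_{R0}e^(−k₁τ) = 0.9801 kmol/m³, so C_T = C_{R0}−C_R−C_S = 0.07293 kmol/m³; C_S/C_T = 0.781.

0.781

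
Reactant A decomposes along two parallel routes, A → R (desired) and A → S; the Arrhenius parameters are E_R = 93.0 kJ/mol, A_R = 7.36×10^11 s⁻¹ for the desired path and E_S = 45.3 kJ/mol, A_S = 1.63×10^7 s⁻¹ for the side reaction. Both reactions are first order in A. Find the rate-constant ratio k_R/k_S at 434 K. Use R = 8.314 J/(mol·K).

0.0819

With equal orders, S_{R/S} = k_R/k_S = (A_R/A_S)·exp[(E_S−E_R)/(RT)].
(E_S−E_R)/(RT) = (45.3−93.0)×10³/(8.314×434) = -47700/3608 = -13.22.
k_R/k_S = (7.36×10^11/1.63×10^7)·exp(-13.22) = 45153 × 1.815×10^-6 = 0.0819.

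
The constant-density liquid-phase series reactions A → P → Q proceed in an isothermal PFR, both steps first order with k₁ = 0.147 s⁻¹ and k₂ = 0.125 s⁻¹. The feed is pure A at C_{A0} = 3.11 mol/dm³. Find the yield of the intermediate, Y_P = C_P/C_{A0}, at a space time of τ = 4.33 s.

0.353

The intermediate concentration in a first-order A→B→C sequence is C_P = k₁C_{A0}(e^(−k₁τ) − e^(−k₂τ))/(k₂−k₁).
e^(−k₁τ) = e^(−0.147×4.33) = e^(−0.6365) = 0.5291; e^(−k₂τ) = e^(−0.5413) = 0.5820.
C_P = 0.147×3.11/(0.125−0.147) × (0.5291−0.5820) = (-20.78)×(-0.05288) = 1.099 mol/dm³.
Y_P = C_P/C_{A0} = 1.099/3.11 = 0.353.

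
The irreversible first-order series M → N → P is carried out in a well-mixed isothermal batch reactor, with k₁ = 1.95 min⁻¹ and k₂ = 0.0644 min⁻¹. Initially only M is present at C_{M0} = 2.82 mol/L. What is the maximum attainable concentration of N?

2.51 mol/L

For a first-order series the maximum intermediate yield is C_{N,max}/C_{M0} = (k₁/k₂)^[k₂/(k₂−k₁)].
= (1.95/0.0644)^(0.0644/(0.0644−1.95)) = (30.28)^(-0.03415) = 0.8900.
C_{N,max} = 0.8900×2.82 = 2.51 mol/L.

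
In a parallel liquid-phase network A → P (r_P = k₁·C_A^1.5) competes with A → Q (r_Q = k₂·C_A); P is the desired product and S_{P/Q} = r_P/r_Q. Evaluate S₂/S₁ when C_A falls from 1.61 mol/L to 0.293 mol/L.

S_{P/Q} = (k₁/k₂)·C_A^0.5, so S₂/S₁ = (C_{A,2}/C_{A,1})^0.5.
= (0.293/1.61)^0.5 = (0.1820)^0.5 = 0.427.
Selectivity toward P falls as C_A falls — high-concentration operation is favoured.

0.427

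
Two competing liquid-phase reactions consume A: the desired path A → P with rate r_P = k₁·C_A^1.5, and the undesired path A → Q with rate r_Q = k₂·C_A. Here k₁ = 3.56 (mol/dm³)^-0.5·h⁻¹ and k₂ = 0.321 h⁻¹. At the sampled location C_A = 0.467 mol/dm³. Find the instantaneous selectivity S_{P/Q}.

S_{P/Q} = r_P/r_Q = (k₁·C_A^1.5)/(k₂·C_A) = (k₁/k₂)·C_A^0.5.
= (3.56×0.4670^1.5) / (0.321×0.4670) = 1.136/0.1499 = 7.58.
Since the desired path is higher order in A, keeping C_A high (PFR or concentrated feed) favours P.

7.58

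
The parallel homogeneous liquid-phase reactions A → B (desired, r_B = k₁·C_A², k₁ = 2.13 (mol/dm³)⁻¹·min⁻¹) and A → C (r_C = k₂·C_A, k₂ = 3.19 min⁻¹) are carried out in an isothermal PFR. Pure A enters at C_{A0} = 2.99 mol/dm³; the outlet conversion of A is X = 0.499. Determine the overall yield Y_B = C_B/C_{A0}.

0.297

C_A = C_{A0}(1−X) = 1.498 mol/dm³.
Along a PFR/batch, dC_C/dC_A = −r_C/(r_B+r_C) = −k₂/(k₂+k₁·C_A).
Integrating from C_{A0} to C_A: C_C = (3.19/2.13)·ln[(3.19+2.13·2.99)/(3.19+2.13·1.50)] = 1.498·ln(9.559/6.381) = 0.6053 mol/dm³.
Then C_B = (C_{A0}−C_A) − C_C = 1.492 − 0.6053 = 0.8867 mol/dm³.
Y_B = C_B/C_{A0} = 0.8867/2.99 = 0.297.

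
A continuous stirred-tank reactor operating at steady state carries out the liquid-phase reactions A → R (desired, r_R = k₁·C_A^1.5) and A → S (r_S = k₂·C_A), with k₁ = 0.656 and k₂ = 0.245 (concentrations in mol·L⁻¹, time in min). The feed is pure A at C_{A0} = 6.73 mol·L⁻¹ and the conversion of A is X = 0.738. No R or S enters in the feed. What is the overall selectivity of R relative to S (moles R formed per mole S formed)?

3.56

Exit C_A = C_{A0}(1−X) = 6.73×0.262 = 1.763 mol·L⁻¹.
In a CSTR the entire volume is at exit conditions, so r_R = 0.656×1.763^1.5 = 1.536 and r_S = 0.245×1.763 = 0.4320.
Overall selectivity = C_R/C_S = r_Rτ/(r_Sτ) = r_R/r_S = 3.56.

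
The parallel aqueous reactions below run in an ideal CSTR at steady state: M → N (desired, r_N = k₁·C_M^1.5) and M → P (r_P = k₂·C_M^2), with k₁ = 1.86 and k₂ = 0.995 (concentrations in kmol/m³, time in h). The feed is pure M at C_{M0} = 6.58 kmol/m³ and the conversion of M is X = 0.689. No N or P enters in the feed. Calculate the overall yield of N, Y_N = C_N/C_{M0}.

Exit C_M = C_{M0}(1−X) = 6.58×0.311 = 2.046 kmol/m³.
A CSTR operates uniformly at the exit composition, giving r_N = 5.445 and r_P = 4.167 (each k·C_M^n at C_M = 2.046).
Fraction of consumed M going to N: r_N/(r_N+r_P) = 0.5665.
C_N = 0.5665·C_{M0}·X = 0.5665×6.58×0.689 = 2.57 kmol/m³; Y_N = C_N/C_{M0} = 0.390.

0.390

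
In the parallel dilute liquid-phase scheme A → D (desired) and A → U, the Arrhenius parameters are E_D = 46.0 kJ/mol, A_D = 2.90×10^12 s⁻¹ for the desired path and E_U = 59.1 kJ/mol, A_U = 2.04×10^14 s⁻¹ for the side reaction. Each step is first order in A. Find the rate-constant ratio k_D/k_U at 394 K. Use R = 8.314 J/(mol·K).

0.775

With equal orders, S_{D/U} = k_D/k_U = (A_D/A_U)·exp[(E_U−E_D)/(RT)].
(E_U−E_D)/(RT) = (59.1−46.0)×10³/(8.314×394) = 13100/3276 = 3.999.
k_D/k_U = (2.90×10^12/2.04×10^14)·exp(3.999) = 0.01422 × 54.55 = 0.775.
Since E_D < E_U, lowering the temperature improves selectivity toward D.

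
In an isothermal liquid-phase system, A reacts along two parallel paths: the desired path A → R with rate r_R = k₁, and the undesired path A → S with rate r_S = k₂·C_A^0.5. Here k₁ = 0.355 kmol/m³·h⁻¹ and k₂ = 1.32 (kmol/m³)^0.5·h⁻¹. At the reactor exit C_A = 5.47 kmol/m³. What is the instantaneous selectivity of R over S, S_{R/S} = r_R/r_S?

S_{R/S} = r_R/r_S = (k₁)/(k₂·C_A^0.5) = (k₁/k₂)·C_A^-0.5.
= (0.355) / (1.32×5.470^0.5) = 0.3550/3.087 = 0.115.

0.115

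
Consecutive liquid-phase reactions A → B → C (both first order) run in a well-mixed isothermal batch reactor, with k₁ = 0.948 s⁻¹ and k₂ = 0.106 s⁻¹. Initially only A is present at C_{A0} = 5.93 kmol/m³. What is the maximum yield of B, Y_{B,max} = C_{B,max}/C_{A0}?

At the optimum, C_{B,max}/C_{A0} = (k₁/k₂)^[k₂/(k₂−k₁)].
= (0.948/0.106)^(0.106/(0.106−0.948)) = (8.943)^(-0.1259) = 0.7590.

0.759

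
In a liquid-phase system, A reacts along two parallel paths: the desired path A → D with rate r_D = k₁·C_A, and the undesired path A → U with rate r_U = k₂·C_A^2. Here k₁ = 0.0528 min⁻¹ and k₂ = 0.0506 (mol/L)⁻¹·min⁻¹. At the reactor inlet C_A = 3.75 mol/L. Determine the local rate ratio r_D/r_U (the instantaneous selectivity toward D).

S_{D/U} = r_D/r_U = (k₁·C_A)/(k₂·C_A^2) = (k₁/k₂)·C_A⁻¹.
= (0.0528×3.750) / (0.0506×3.750^2) = 0.1980/0.7116 = 0.278.
The undesired path is higher order in A, so low C_A (CSTR or dilute feed) favours D.

0.278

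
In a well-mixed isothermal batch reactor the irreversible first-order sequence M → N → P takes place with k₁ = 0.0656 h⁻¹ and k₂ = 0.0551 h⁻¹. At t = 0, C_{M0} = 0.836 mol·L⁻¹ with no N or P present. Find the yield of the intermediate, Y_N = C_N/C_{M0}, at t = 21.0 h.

For first-order series with pure M initially, C_N(t) = k₁C_{M0}/(k₂−k₁)·(e^(−k₁t) − e^(−k₂t)).
e^(−k₁t) = e^(−0.0656×21.0) = e^(−1.378) = 0.2522; e^(−k₂t) = e^(−1.157) = 0.3144.
C_N = 0.0656×0.836/(0.0551−0.0656) × (0.2522−0.3144) = (-5.223)×(-0.06221) = 0.3249 mol·L⁻¹.
Y_N = C_N/C_{M0} = 0.3249/0.836 = 0.389.

0.389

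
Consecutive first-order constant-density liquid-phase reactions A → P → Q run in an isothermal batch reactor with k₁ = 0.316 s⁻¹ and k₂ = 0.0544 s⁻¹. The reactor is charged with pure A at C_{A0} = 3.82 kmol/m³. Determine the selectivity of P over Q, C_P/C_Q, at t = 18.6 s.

For first-order series with pure A initially, C_P(t) = k₁C_{A0}/(k₂−k₁)·(e^(−k₁t) − e^(−k₂t)).
e^(−k₁t) = e^(−0.316×18.6) = e^(−5.878) = 0.002802; e^(−k₂t) = e^(−1.012) = 0.3635.
C_P = 0.316×3.82/(0.0544−0.316) × (0.002802−0.3635) = (-4.614)×(-0.3607) = 1.665 kmol/m³.
C_A = C_{A0}e^(−k₁t) = 0.01070 kmol/m³, so C_Q = C_{A0}−C_A−C_P = 2.145 kmol/m³; C_P/C_Q = 0.776.

0.776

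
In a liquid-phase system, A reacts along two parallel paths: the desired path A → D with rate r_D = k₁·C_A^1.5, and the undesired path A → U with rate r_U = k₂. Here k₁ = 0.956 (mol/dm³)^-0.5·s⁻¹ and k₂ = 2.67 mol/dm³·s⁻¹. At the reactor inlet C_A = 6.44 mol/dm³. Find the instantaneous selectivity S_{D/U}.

S_{D/U} = r_D/r_U = (k₁·C_A^1.5)/(k₂) = (k₁/k₂)·C_A^1.5.
= (0.956×6.440^1.5) / (2.67) = 15.62/2.670 = 5.85.
Since the desired path is higher order in A, keeping C_A high (PFR or concentrated feed) favours D.

5.85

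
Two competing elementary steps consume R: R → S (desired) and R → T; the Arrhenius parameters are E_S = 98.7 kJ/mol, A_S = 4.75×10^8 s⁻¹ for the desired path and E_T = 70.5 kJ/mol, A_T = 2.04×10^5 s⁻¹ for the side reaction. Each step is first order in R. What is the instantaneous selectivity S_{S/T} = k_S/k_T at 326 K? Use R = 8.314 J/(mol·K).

k_S/k_T = (A_S/A_T)·exp[−(E_S−E_T)/(RT)] = (A_S/A_T)·exp[(E_T−E_S)/(RT)].
(E_T−E_S)/(RT) = (70.5−98.7)×10³/(8.314×326) = -28200/2710 = -10.40.
k_S/k_T = (4.75×10^8/2.04×10^5)·exp(-10.40) = 2328 × 3.030×10^-5 = 0.0705.
Since E_S > E_T, raising the temperature improves selectivity toward S.

0.0705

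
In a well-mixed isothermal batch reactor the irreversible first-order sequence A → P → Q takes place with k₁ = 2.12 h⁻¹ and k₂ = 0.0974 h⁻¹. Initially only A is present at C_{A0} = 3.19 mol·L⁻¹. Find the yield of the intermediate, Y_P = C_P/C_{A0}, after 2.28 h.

0.831

Solving the coupled first-order balances gives C_P(t) = [k₁/(k₂−k₁)]·C_{A0}·(e^(−k₁t) − e^(−k₂t)).
e^(−k₁t) = e^(−2.12×2.28) = e^(−4.834) = 0.007958; e^(−k₂t) = e^(−0.2221) = 0.8009.
C_P = 2.12×3.19/(0.0974−2.12) × (0.007958−0.8009) = (-3.344)×(-0.7929) = 2.651 mol·L⁻¹.
Y_P = C_P/C_{A0} = 2.651/3.19 = 0.831.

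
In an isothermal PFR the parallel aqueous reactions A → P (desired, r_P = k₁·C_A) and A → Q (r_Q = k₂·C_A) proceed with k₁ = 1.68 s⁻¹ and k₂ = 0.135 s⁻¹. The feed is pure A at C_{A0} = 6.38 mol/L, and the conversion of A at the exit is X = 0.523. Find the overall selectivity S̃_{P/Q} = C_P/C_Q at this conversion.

12.4

C_A = C_{A0}(1−X) = 3.043 mol/L.
Both paths are first order in A, so the instantaneous fraction to P is constant: dC_P/d(−C_A) = k₁/(k₁+k₂) = 0.9256.
C_P = 0.9256·(C_{A0}−C_A) = 0.9256×3.337 = 3.09 mol/L.
C_Q = (C_{A0}−C_A)−C_P = 0.2482 mol/L; S̃_{P/Q} = 3.089/0.2482 = 12.4.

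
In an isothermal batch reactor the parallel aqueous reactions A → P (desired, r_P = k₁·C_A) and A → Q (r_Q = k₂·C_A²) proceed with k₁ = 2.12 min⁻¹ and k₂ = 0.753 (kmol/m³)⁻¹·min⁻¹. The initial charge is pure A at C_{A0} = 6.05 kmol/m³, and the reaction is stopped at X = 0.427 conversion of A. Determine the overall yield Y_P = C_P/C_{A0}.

0.160

C_A = C_{A0}(1−X) = 3.467 kmol/m³.
Along a PFR/batch, dC_P/dC_A = −r_P/(r_P+r_Q) = −k₁/(k₁+k₂·C_A).
Integrating from C_{A0} to C_A: C_P = (2.12/0.753)·ln[(2.12+0.753·6.05)/(2.12+0.753·3.47)] = 2.815·ln(6.676/4.730) = 0.9698 kmol/m³.
Y_P = C_P/C_{A0} = 0.9698/6.05 = 0.160.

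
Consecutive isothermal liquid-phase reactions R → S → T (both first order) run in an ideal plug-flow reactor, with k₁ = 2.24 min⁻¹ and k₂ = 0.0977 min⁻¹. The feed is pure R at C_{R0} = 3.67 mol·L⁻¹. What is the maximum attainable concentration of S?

3.18 mol·L⁻¹

For a first-order series the maximum intermediate yield is C_{S,max}/C_{R0} = (k₁/k₂)^[k₂/(k₂−k₁)].
= (2.24/0.0977)^(0.0977/(0.0977−2.24)) = (22.93)^(-0.04561) = 0.8669.
C_{S,max} = 0.8669×3.67 = 3.18 mol·L⁻¹.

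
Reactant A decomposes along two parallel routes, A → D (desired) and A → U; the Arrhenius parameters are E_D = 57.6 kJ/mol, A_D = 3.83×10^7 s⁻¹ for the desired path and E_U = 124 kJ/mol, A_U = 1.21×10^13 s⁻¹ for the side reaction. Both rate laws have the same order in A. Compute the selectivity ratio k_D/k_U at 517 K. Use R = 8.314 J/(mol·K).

k_D/k_U = (A_D/A_U)·exp[−(E_D−E_U)/(RT)] = (A_D/A_U)·exp[(E_U−E_D)/(RT)].
(E_U−E_D)/(RT) = (124−57.6)×10³/(8.314×517) = 66400/4298 = 15.45.
k_D/k_U = (3.83×10^7/1.21×10^13)·exp(15.45) = 3.165×10^-6 × 5.116×10^6 = 16.2.
Since E_D < E_U, lowering the temperature improves selectivity toward D.

16.2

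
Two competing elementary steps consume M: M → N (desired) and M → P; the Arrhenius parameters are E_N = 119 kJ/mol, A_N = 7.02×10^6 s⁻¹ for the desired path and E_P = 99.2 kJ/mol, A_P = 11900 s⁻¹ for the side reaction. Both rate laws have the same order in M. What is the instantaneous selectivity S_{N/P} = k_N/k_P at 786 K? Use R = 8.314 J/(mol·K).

28.5

With equal orders, S_{N/P} = k_N/k_P = (A_N/A_P)·exp[(E_P−E_N)/(RT)].
(E_P−E_N)/(RT) = (99.2−119)×10³/(8.314×786) = -19800/6535 = -3.030.
k_N/k_P = (7.02×10^6/11900)·exp(-3.030) = 589.9 × 0.04832 = 28.5.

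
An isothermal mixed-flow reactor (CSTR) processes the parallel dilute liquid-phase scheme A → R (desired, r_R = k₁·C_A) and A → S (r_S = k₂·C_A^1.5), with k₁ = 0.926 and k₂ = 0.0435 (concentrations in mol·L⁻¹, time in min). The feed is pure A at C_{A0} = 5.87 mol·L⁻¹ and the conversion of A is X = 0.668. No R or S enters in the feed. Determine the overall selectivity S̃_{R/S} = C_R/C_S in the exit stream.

15.2

Exit C_A = C_{A0}(1−X) = 5.87×0.332 = 1.949 mol·L⁻¹.
A CSTR operates uniformly at the exit composition, giving r_R = 1.805 and r_S = 0.1183 (each k·C_A^n at C_A = 1.949).
Overall selectivity = C_R/C_S = r_Rτ/(r_Sτ) = r_R/r_S = 15.2.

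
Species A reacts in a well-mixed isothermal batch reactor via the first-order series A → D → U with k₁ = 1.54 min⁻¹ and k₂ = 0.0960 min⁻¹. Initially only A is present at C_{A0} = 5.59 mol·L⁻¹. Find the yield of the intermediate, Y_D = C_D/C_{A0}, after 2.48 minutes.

0.817

Solving the coupled first-order balances gives C_D(t) = [k₁/(k₂−k₁)]·C_{A0}·(e^(−k₁t) − e^(−k₂t)).
e^(−k₁t) = e^(−1.54×2.48) = e^(−3.819) = 0.02195; e^(−k₂t) = e^(−0.2381) = 0.7881.
C_D = 1.54×5.59/(0.0960−1.54) × (0.02195−0.7881) = (-5.962)×(-0.7662) = 4.568 mol·L⁻¹.
Y_D = C_D/C_{A0} = 4.568/5.59 = 0.817.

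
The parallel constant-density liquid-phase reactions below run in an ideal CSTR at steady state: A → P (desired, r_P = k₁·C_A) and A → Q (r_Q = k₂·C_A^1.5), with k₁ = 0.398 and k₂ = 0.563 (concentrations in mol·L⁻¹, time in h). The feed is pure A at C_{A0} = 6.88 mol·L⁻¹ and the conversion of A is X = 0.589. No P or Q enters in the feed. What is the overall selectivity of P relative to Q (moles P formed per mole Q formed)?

0.420

Exit C_A = C_{A0}(1−X) = 6.88×0.411 = 2.828 mol·L⁻¹.
In a CSTR the entire volume is at exit conditions, so r_P = 0.398×2.828 = 1.125 and r_Q = 0.563×2.828^1.5 = 2.677.
Overall selectivity = C_P/C_Q = r_Pτ/(r_Qτ) = r_P/r_Q = 0.420.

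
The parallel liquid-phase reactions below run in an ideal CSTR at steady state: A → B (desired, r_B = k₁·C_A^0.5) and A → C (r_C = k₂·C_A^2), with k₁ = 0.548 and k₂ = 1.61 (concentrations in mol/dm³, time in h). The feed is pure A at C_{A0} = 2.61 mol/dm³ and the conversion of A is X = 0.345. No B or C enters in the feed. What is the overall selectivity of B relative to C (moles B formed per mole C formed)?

0.152

Exit C_A = C_{A0}(1−X) = 2.61×0.655 = 1.710 mol/dm³.
A CSTR operates uniformly at the exit composition, giving r_B = 0.7165 and r_C = 4.705 (each k·C_A^n at C_A = 1.710).
Overall selectivity = C_B/C_C = r_Bτ/(r_Cτ) = r_B/r_C = 0.152.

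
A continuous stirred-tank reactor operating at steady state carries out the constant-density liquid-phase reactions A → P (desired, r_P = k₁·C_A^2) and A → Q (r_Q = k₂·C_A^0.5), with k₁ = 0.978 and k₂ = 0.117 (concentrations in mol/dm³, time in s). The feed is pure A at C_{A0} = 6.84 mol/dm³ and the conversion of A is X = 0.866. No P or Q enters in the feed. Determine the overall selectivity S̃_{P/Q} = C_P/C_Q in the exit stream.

Exit C_A = C_{A0}(1−X) = 6.84×0.134 = 0.9166 mol/dm³.
In a CSTR the entire volume is at exit conditions, so r_P = 0.978×0.9166^2 = 0.8216 and r_Q = 0.117×0.9166^0.5 = 0.1120.
Overall selectivity = C_P/C_Q = r_Pτ/(r_Qτ) = r_P/r_Q = 7.33.

7.33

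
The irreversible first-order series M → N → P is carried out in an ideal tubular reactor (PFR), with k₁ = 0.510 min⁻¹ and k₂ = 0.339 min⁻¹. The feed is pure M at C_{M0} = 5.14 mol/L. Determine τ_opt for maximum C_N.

The intermediate peaks when r₁ = r₂, i.e. k₁e^(−k₁τ) = k₂e^(−k₂τ), giving τ_opt = ln(k₂/k₁)/(k₂−k₁).
= ln(0.339/0.510)/(0.339−0.510) = ln(0.6647)/-0.1710 = -0.4084/-0.1710 = 2.39 min.

2.39 min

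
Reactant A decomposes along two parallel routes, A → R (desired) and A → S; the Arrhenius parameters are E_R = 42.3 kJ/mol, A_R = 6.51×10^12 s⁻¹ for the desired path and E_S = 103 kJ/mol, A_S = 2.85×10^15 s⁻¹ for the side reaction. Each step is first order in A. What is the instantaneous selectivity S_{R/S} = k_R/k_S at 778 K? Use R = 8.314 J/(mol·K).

k_R/k_S = (A_R/A_S)·exp[−(E_R−E_S)/(RT)] = (A_R/A_S)·exp[(E_S−E_R)/(RT)].
(E_S−E_R)/(RT) = (103−42.3)×10³/(8.314×778) = 60700/6468 = 9.384.
k_R/k_S = (6.51×10^12/2.85×10^15)·exp(9.384) = 0.002284 × 11899 = 27.2.

27.2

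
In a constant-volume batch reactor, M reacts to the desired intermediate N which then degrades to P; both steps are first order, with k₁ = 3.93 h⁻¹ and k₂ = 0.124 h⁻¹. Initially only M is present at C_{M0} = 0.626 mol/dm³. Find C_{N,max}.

Evaluating C_N at t_opt = ln(k₂/k₁)/(k₂−k₁) gives C_{N,max}/C_{M0} = (k₁/k₂)^[k₂/(k₂−k₁)].
= (3.93/0.124)^(0.124/(0.124−3.93)) = (31.69)^(-0.03258) = 0.8935.
C_{N,max} = 0.8935×0.626 = 0.559 mol/dm³.

0.559 mol/dm³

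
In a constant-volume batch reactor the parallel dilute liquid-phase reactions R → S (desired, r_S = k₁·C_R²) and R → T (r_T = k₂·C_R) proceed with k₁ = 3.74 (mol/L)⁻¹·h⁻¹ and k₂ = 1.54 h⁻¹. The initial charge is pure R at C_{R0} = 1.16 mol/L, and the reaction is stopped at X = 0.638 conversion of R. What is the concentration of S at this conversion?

C_R = C_{R0}(1−X) = 0.4199 mol/L.
Along a PFR/batch, dC_T/dC_R = −r_T/(r_S+r_T) = −k₂/(k₂+k₁·C_R).
Integrating from C_{R0} to C_R: C_T = (1.54/3.74)·ln[(1.54+3.74·1.16)/(1.54+3.74·0.420)] = 0.4118·ln(5.878/3.111) = 0.2621 mol/L.
Then C_S = (C_{R0}−C_R) − C_T = 0.7401 − 0.2621 = 0.4780 mol/L.

0.478 mol/L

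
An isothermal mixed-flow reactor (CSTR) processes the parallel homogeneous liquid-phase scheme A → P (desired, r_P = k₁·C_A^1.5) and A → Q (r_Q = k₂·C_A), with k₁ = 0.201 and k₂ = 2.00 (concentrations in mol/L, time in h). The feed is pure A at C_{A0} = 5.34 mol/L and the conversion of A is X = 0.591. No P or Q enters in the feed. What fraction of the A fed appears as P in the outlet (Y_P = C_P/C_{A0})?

Exit C_A = C_{A0}(1−X) = 5.34×0.409 = 2.184 mol/L.
In a CSTR the entire volume is at exit conditions, so r_P = 0.201×2.184^1.5 = 0.6488 and r_Q = 2.00×2.184 = 4.368.
Fraction of consumed A going to P: r_P/(r_P+r_Q) = 0.1293.
C_P = 0.1293·C_{A0}·X = 0.1293×5.34×0.591 = 0.408 mol/L; Y_P = C_P/C_{A0} = 0.0764.

0.0764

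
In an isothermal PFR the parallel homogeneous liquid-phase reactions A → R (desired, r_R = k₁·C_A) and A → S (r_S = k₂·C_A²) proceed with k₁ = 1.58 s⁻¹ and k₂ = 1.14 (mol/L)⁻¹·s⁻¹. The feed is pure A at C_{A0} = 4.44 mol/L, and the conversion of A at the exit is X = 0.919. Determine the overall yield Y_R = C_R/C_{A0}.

C_A = C_{A0}(1−X) = 0.3596 mol/L.
Along a PFR/batch, dC_R/dC_A = −r_R/(r_R+r_S) = −k₁/(k₁+k₂·C_A).
Integrating from C_{A0} to C_A: C_R = (1.58/1.14)·ln[(1.58+1.14·4.44)/(1.58+1.14·0.360)] = 1.386·ln(6.642/1.990) = 1.670 mol/L.
Y_R = C_R/C_{A0} = 1.670/4.44 = 0.376.

0.376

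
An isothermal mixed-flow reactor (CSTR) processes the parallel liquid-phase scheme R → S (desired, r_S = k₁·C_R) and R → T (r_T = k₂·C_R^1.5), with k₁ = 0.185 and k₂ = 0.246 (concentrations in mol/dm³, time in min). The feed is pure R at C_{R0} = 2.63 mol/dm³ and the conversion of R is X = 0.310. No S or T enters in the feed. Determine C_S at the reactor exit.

0.292 mol/dm³

Exit C_R = C_{R0}(1−X) = 2.63×0.690 = 1.815 mol/dm³.
Rates in a CSTR are evaluated at the outlet concentration: r_S = 0.185×1.815 = 0.3357, r_T = 0.246×1.815^1.5 = 0.6014.
Fraction of consumed R going to S: r_S/(r_S+r_T) = 0.3583.
C_S = 0.3583·C_{R0}·X = 0.3583×2.63×0.310 = 0.292 mol/dm³.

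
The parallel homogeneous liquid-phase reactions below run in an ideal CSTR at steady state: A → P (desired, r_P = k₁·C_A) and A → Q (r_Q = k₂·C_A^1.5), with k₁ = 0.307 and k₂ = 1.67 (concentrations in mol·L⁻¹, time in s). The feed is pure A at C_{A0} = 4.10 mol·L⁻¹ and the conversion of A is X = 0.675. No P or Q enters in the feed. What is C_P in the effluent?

Exit C_A = C_{A0}(1−X) = 4.10×0.325 = 1.332 mol·L⁻¹.
A CSTR operates uniformly at the exit composition, giving r_P = 0.4091 and r_Q = 2.569 (each k·C_A^n at C_A = 1.332).
Fraction of consumed A going to P: r_P/(r_P+r_Q) = 0.1374.
C_P = 0.1374·C_{A0}·X = 0.1374×4.10×0.675 = 0.380 mol·L⁻¹.

0.380 mol·L⁻¹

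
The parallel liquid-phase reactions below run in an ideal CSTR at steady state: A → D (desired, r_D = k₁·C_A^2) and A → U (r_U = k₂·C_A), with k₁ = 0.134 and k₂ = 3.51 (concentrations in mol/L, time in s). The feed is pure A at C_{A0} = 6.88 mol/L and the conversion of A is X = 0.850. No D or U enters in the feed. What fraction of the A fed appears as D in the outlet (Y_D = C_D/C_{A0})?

Exit C_A = C_{A0}(1−X) = 6.88×0.150 = 1.032 mol/L.
Rates in a CSTR are evaluated at the outlet concentration: r_D = 0.134×1.032^2 = 0.1427, r_U = 3.51×1.032 = 3.622.
Fraction of consumed A going to D: r_D/(r_D+r_U) = 0.03790.
C_D = 0.03790·C_{A0}·X = 0.03790×6.88×0.850 = 0.222 mol/L; Y_D = C_D/C_{A0} = 0.0322.

0.0322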